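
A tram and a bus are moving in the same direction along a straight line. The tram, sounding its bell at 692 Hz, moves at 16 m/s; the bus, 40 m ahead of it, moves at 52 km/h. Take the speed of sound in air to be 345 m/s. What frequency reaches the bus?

695 Hz

52 km/h = 14.44 m/s.
The bus is ahead, so the tram is moving toward it while the bus is moving away from the tram.
General Doppler shift: f' = f · (v − v_o)/(v − v_s).
f' = 692 × (345 − 14.44)/(345 − 16) = 692 × 330.56/329 ≈ 695 Hz.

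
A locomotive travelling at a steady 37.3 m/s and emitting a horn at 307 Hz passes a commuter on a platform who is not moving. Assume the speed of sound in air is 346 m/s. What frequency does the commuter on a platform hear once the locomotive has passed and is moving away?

277 Hz

Receding: f₂ = f · v/(v + v_s) = 307 × 346/383.3 ≈ 277 Hz.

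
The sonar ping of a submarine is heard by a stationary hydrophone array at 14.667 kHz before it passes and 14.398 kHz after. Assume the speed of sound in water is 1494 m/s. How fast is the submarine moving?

f₁/f₂ = (v + v_s)/(v − v_s), so v_s = v · (f₁ − f₂)/(f₁ + f₂).
v_s = 1494 × (14.667 − 14.398)/(14.667 + 14.398) = 1494 × 0.269/29.065 ≈ 13.8 m/s.

13.8 m/s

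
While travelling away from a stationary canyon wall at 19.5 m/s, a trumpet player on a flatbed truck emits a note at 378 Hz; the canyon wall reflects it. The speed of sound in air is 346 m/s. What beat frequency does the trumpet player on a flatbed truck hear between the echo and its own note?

The canyon wall receives the sound from a moving source: f₁ = f₀ · v/(v + v_e) = 378 × 346/365.5 ≈ 357.8 Hz.
On the return leg the trumpet player on a flatbed truck is a moving observer: f₂ = f₁ · (v − v_e)/v = 357.8 × 326.5/346 ≈ 337.7 Hz.
Equivalently f₂ = f₀ · (v − v_e)/(v + v_e).
Beat against the emitted tone: |f₂ − f₀| = 2v_e·f₀/(v + v_e) = 2 × 19.5 × 378/365.5 ≈ 40.3 Hz.

40.3 Hz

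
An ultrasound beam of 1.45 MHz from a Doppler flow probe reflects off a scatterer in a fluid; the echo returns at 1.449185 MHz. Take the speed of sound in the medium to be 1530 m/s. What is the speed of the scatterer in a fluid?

Double Doppler shift off a moving reflector: f₂ = f₀ · (v + u)/(v − u) (u > 0 toward emitter).
Rearranging, u = v · (f₂ − f₀)/(f₂ + f₀) = 1530 × -0.000815/2.899185 ≈ -0.43 m/s.
So the scatterer in a fluid is moving at 0.43 m/s away from the emitter.

0.43 m/s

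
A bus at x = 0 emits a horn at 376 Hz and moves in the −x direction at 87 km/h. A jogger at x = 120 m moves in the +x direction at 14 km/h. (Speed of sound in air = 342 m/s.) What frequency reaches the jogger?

87 km/h = 24.17 m/s; 14 km/h = 3.889 m/s.
The observer lies on the +x side, so the source is heading away from the observer and the observer is heading away from the source.
Both move, so f' = f · (v − v_o)/(v + v_s).
f' = 376 × (342 − 3.889)/(342 + 24.17) = 376 × 338.11/366.17 ≈ 347 Hz.

347 Hz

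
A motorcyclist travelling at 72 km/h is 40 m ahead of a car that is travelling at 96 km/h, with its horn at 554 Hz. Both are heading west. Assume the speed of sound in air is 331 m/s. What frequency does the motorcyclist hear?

566 Hz

96 km/h = 26.67 m/s; 72 km/h = 20 m/s.
The motorcyclist is ahead, so the car is moving toward it while the motorcyclist is moving away from the car.
General Doppler shift: f' = f · (v − v_o)/(v − v_s).
f' = 554 × (331 − 20)/(331 − 26.67) = 554 × 311/304.33 ≈ 566 Hz.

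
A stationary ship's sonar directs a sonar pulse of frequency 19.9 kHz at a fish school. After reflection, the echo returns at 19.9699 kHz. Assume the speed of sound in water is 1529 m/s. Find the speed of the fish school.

2.68 m/s

Double Doppler shift off a moving reflector: f₂ = f₀ · (v + u)/(v − u) (u > 0 toward emitter).
Rearranging, u = v · (f₂ − f₀)/(f₂ + f₀) = 1529 × 0.0699/39.8699 ≈ 2.68 m/s.
So the fish school is moving at 2.68 m/s toward the emitter.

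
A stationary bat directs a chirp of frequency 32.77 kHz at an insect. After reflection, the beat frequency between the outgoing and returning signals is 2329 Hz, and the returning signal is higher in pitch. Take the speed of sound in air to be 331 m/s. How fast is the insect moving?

Double Doppler shift off a moving reflector: f₂ = f₀ · (v + u)/(v − u) (u > 0 toward emitter).
Returning signal is higher, so f₂ = f₀ + Δf = 32770 + 2329 = 35099 Hz.
Rearranging, u = v · (f₂ − f₀)/(f₂ + f₀) = 331 × 2329/67869 ≈ 11.4 m/s.
So the insect is moving at 11.4 m/s toward the emitter.

11.4 m/s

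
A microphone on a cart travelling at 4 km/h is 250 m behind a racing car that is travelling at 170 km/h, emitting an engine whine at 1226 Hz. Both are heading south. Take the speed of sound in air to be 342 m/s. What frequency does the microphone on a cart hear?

170 km/h = 47.22 m/s; 4 km/h = 1.111 m/s.
The microphone on a cart is behind, so the racing car is moving away from it while the microphone on a cart is moving toward the racing car.
General Doppler shift: f' = f · (v + v_o)/(v + v_s).
f' = 1226 × (342 + 1.111)/(342 + 47.22) = 1226 × 343.11/389.22 ≈ 1081 Hz.

1081 Hz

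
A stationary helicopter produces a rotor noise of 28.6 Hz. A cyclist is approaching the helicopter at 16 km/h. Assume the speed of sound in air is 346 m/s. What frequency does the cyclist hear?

16 km/h = 4.444 m/s.
Moving observer, stationary source: f' = f · (v + v_o)/v.
f' = 28.6 × (346 + 4.444)/346 = 28.6 × 350.44/346 ≈ 29.0 Hz.

29.0 Hz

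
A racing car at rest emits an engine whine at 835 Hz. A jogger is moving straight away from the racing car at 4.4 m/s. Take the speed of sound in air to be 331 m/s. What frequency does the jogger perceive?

Moving observer, stationary source: f' = f · (v − v_o)/v.
f' = 835 × (331 − 4.4)/331 = 835 × 326.6/331 ≈ 824 Hz.

824 Hz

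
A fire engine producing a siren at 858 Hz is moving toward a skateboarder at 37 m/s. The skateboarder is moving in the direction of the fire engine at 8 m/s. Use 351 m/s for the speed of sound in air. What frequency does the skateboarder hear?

General Doppler shift: f' = f · (v + v_o)/(v − v_s).
f' = 858 × (351 + 8)/(351 − 37) = 858 × 359/314 ≈ 981 Hz.

981 Hz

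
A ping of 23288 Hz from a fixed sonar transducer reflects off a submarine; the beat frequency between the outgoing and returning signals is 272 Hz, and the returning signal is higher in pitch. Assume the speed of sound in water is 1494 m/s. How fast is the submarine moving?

8.7 m/s

Double Doppler shift off a moving reflector: f₂ = f₀ · (v + u)/(v − u) (u > 0 toward emitter).
Returning signal is higher, so f₂ = f₀ + Δf = 23288 + 272 = 23560 Hz.
Rearranging, u = v · (f₂ − f₀)/(f₂ + f₀) = 1494 × 272/46848 ≈ 8.7 m/s.
So the submarine is moving at 8.7 m/s toward the emitter.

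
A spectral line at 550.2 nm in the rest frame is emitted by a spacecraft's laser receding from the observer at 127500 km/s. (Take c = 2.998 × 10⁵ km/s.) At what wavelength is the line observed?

β = v/c = 127500/299800 = 0.4253.
Relativistic Doppler for wavelength: λ' = λ₀ · √((1 + β)/(1 − β)).
λ' = 550.2 × √(1.4253/0.5747) = 550.2 × 1.57479 ≈ 866.5 nm.

866.5 nm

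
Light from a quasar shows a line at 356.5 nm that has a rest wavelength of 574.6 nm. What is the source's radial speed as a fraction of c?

λ'/λ₀ = 0.6204 < 1 (blueshift), so the source is approaching.
λ'/λ₀ = √((1 − β)/(1 + β)) for an approaching source ⇒ β = (1 − r²)/(1 + r²) with r = λ'/λ₀.
β = (1 − 0.3849)/(1 + 0.3849) ≈ 0.444.

0.444c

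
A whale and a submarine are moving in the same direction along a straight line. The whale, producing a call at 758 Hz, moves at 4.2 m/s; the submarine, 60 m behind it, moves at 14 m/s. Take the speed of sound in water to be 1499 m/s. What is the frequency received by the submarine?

The submarine is behind, so the whale is moving away from it while the submarine is moving toward the whale.
Both move, so f' = f · (v + v_o)/(v + v_s).
f' = 758 × (1499 + 14)/(1499 + 4.2) = 758 × 1513/1503.2 ≈ 763 Hz.

763 Hz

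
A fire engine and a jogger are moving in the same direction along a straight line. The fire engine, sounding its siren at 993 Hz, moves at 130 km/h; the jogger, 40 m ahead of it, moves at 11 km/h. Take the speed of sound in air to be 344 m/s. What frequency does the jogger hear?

130 km/h = 36.11 m/s; 11 km/h = 3.056 m/s.
The jogger is ahead, so the fire engine is moving toward it while the jogger is moving away from the fire engine.
Both move, so f' = f · (v − v_o)/(v − v_s).
f' = 993 × (344 − 3.056)/(344 − 36.11) = 993 × 340.94/307.89 ≈ 1100 Hz.

1100 Hz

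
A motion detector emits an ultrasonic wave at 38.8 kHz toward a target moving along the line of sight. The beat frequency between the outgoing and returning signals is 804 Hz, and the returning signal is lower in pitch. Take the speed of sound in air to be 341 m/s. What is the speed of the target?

3.6 m/s

Double Doppler shift off a moving reflector: f₂ = f₀ · (v + u)/(v − u) (u > 0 toward emitter).
Returning signal is lower, so f₂ = f₀ − Δf = 38800 − 804 = 37996 Hz.
Rearranging, u = v · (f₂ − f₀)/(f₂ + f₀) = 341 × -804/76796 ≈ -3.6 m/s.
So the target is moving at 3.6 m/s away from the emitter.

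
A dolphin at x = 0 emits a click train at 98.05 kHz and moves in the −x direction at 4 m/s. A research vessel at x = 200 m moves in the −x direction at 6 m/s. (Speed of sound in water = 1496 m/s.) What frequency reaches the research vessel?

The observer lies on the +x side, so the source is heading away from the observer and the observer is heading toward the source.
Both move, so f' = f · (v + v_o)/(v + v_s).
f' = 98.05 × (1496 + 6)/(1496 + 4) = 98.05 × 1502/1500 ≈ 98.2 kHz.

98.2 kHz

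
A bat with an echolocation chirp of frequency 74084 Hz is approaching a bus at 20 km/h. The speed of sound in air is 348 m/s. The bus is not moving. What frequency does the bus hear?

75286 Hz

20 km/h = 5.556 m/s.
Moving source, stationary observer: f' = f · v/(v − v_s) since the source is approaching.
f' = 74084 × 348/(348 − 5.556) = 74084 × 348/342.4 ≈ 75286 Hz.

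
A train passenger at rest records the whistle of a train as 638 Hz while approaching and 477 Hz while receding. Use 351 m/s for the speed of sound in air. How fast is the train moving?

f₁/f₂ = (v + v_s)/(v − v_s), so v_s = v · (f₁ − f₂)/(f₁ + f₂).
v_s = 351 × (638 − 477)/(638 + 477) = 351 × 161/1115 ≈ 51 m/s.

51 m/s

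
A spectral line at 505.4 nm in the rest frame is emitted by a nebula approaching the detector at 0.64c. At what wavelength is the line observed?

236.8 nm

Relativistic Doppler for wavelength: λ' = λ₀ · √((1 − β)/(1 + β)).
λ' = 505.4 × √(0.3600/1.6400) = 505.4 × 0.46852 ≈ 236.8 nm.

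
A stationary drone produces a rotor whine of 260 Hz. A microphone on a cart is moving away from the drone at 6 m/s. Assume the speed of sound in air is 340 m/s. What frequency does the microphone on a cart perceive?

Moving observer, stationary source: f' = f · (v − v_o)/v.
f' = 260 × (340 − 6)/340 = 260 × 334/340 ≈ 255 Hz.

255 Hz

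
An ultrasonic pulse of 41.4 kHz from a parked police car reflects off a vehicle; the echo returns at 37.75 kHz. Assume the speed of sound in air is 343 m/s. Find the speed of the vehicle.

15.8 m/s

Double Doppler shift off a moving reflector: f₂ = f₀ · (v + u)/(v − u) (u > 0 toward emitter).
Rearranging, u = v · (f₂ − f₀)/(f₂ + f₀) = 343 × -3.65/79.15 ≈ -15.8 m/s.
So the vehicle is moving at 15.8 m/s away from the emitter.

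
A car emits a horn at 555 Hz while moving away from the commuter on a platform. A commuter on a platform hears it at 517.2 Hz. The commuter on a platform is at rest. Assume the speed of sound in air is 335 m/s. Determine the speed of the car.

24.5 m/s

f' = f · v/(v + v_s) ⇒ v_s = v · |1 − f/f'|.
v_s = 335 × |1 − 555/517.2| = 335 × 0.07309 ≈ 24.5 m/s.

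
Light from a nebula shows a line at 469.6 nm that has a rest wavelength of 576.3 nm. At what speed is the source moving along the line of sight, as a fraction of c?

0.202

λ'/λ₀ = 0.8149 < 1 (blueshift), so the source is approaching.
λ'/λ₀ = √((1 − β)/(1 + β)) for an approaching source ⇒ β = (1 − r²)/(1 + r²) with r = λ'/λ₀.
β = (1 − 0.6640)/(1 + 0.6640) ≈ 0.202.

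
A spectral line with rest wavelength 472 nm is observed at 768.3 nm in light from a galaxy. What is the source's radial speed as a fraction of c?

0.452

λ'/λ₀ = 1.6278 > 1 (redshift), so the source is receding.
λ'/λ₀ = √((1 + β)/(1 − β)) for a receding source ⇒ β = (r² − 1)/(r² + 1) with r = λ'/λ₀.
β = (2.6496 − 1)/(2.6496 + 1) ≈ 0.452.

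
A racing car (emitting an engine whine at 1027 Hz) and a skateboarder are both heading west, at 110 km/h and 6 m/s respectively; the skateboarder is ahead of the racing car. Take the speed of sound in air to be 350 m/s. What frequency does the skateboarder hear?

110 km/h = 30.56 m/s.
The skateboarder is ahead, so the racing car is moving toward it while the skateboarder is moving away from the racing car.
General Doppler shift: f' = f · (v − v_o)/(v − v_s).
f' = 1027 × (350 − 6)/(350 − 30.56) = 1027 × 344/319.44 ≈ 1106 Hz.

1106 Hz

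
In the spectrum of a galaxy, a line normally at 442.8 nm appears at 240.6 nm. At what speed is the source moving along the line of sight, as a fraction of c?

λ'/λ₀ = 0.5434 < 1 (blueshift), so the source is approaching.
λ'/λ₀ = √((1 − β)/(1 + β)) for an approaching source ⇒ β = (1 − r²)/(1 + r²) with r = λ'/λ₀.
β = (1 − 0.2952)/(1 + 0.2952) ≈ 0.544.

0.544c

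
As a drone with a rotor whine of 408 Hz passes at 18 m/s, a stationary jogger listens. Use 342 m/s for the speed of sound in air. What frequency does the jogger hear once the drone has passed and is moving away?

388 Hz

Receding: f₂ = f · v/(v + v_s) = 408 × 342/360 ≈ 388 Hz.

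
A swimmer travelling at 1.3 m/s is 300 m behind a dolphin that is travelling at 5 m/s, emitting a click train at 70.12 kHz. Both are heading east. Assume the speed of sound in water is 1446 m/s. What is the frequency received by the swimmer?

69.9 kHz

The swimmer is behind, so the dolphin is moving away from it while the swimmer is moving toward the dolphin.
With source receding and observer approaching, f' = f · (v + v_o)/(v + v_s).
f' = 70.12 × (1446 + 1.3)/(1446 + 5) = 70.12 × 1447.3/1451 ≈ 69.9 kHz.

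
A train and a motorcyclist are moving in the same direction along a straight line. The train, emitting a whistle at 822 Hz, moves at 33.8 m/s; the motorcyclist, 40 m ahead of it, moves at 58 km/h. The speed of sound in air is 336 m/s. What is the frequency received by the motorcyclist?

58 km/h = 16.11 m/s.
The motorcyclist is ahead, so the train is moving toward it while the motorcyclist is moving away from the train.
With source approaching and observer receding, f' = f · (v − v_o)/(v − v_s).
f' = 822 × (336 − 16.11)/(336 − 33.8) = 822 × 319.89/302.2 ≈ 870 Hz.

870 Hz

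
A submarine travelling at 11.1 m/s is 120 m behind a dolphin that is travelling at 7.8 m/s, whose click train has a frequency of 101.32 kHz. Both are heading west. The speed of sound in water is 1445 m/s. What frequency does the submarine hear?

101.6 kHz

The submarine is behind, so the dolphin is moving away from it while the submarine is moving toward the dolphin.
With source receding and observer approaching, f' = f · (v + v_o)/(v + v_s).
f' = 101.32 × (1445 + 11.1)/(1445 + 7.8) = 101.32 × 1456.1/1452.8 ≈ 101.6 kHz.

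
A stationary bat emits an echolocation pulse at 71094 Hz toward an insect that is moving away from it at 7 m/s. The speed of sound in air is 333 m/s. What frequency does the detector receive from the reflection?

68167 Hz

The insect first receives the wave as a moving observer: f₁ = f₀ · (v − u)/v = 71094 × (333 − 7)/333 ≈ 69600 Hz.
The reflection then acts as a moving source: f₂ = f₁ · v/(v + u) ≈ 68167 Hz.
Equivalently f₂ = f₀ · (v − u)/(v + u).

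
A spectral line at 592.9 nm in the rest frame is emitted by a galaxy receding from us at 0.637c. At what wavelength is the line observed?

Relativistic Doppler for wavelength: λ' = λ₀ · √((1 + β)/(1 − β)).
λ' = 592.9 × √(1.6370/0.3630) = 592.9 × 2.12359 ≈ 1259.1 nm.

1259.1 nm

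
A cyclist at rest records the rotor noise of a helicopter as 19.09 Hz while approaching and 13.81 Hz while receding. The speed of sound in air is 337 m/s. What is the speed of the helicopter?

54 m/s

f₁/f₂ = (v + v_s)/(v − v_s), so v_s = v · (f₁ − f₂)/(f₁ + f₂).
v_s = 337 × (19.09 − 13.81)/(19.09 + 13.81) = 337 × 5.28/32.90 ≈ 54 m/s.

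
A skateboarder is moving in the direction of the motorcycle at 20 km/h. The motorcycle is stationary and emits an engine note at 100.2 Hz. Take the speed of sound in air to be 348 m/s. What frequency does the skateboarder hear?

102 Hz

20 km/h = 5.556 m/s.
Moving observer, stationary source: f' = f · (v + v_o)/v.
f' = 100.2 × (348 + 5.556)/348 = 100.2 × 353.56/348 ≈ 102 Hz.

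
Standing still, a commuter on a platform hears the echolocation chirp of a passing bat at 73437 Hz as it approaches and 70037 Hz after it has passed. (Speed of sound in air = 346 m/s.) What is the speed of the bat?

8.2 m/s

f₁/f₂ = (v + v_s)/(v − v_s), so v_s = v · (f₁ − f₂)/(f₁ + f₂).
v_s = 346 × (73437 − 70037)/(73437 + 70037) = 346 × 3400/143474 ≈ 8.2 m/s.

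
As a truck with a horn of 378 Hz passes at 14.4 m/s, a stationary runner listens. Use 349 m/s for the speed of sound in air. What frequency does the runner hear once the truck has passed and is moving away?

363 Hz

Receding: f₂ = f · v/(v + v_s) = 378 × 349/363.4 ≈ 363 Hz.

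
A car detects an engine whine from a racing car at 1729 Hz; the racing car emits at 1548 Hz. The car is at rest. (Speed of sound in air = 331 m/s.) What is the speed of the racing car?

f' > f, so the racing car is approaching.
f' = f · v/(v − v_s) ⇒ v_s = v · |1 − f/f'|.
v_s = 331 × |1 − 1548/1729| = 331 × 0.1047 ≈ 35 m/s.

35 m/s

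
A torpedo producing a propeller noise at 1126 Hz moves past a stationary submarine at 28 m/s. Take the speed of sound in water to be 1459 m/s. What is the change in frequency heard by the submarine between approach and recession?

43.2 Hz

Approaching: f₁ = f · v/(v − v_s) = 1126 × 1459/1431 ≈ 1148.0 Hz.
Receding: f₂ = f · v/(v + v_s) = 1126 × 1459/1487 ≈ 1104.8 Hz.
Drop: f₁ − f₂ = 2f·v·v_s/(v² − v_s²) = 2 × 1126 × 1459 × 28/(1459² − 28²) ≈ 43.2 Hz.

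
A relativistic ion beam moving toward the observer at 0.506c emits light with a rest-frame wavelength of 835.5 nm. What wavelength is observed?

478.5 nm

Relativistic Doppler for wavelength: λ' = λ₀ · √((1 − β)/(1 + β)).
λ' = 835.5 × √(0.4940/1.5060) = 835.5 × 0.57273 ≈ 478.5 nm.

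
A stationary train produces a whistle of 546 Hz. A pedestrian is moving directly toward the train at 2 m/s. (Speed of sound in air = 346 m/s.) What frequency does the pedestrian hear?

Moving observer, stationary source: f' = f · (v + v_o)/v.
f' = 546 × (346 + 2)/346 = 546 × 348/346 ≈ 549 Hz.

549 Hz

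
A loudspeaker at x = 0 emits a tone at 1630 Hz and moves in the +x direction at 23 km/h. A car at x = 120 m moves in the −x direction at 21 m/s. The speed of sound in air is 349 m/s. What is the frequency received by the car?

1760 Hz

23 km/h = 6.389 m/s.
The observer lies on the +x side, so the source is heading toward the observer and the observer is heading toward the source.
General Doppler shift: f' = f · (v + v_o)/(v − v_s).
f' = 1630 × (349 + 21)/(349 − 6.389) = 1630 × 370/342.61 ≈ 1760 Hz.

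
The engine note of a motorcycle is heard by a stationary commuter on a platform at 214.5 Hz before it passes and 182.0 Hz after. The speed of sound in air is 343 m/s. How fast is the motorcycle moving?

28 m/s

f₁/f₂ = (v + v_s)/(v − v_s), so v_s = v · (f₁ − f₂)/(f₁ + f₂).
v_s = 343 × (214.5 − 182.0)/(214.5 + 182.0) = 343 × 32.5/396.5 ≈ 28 m/s.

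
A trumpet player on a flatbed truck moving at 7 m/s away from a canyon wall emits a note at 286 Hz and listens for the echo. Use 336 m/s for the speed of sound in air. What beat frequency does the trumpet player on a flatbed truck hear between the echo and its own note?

The canyon wall receives the sound from a moving source: f₁ = f₀ · v/(v + v_e) = 286 × 336/343 ≈ 280.16 Hz.
On the return leg the trumpet player on a flatbed truck is a moving observer: f₂ = f₁ · (v − v_e)/v = 280.16 × 329/336 ≈ 274.33 Hz.
Beat against the emitted tone: |f₂ − f₀| = 2v_e·f₀/(v + v_e) = 2 × 7 × 286/343 ≈ 11.7 Hz.

11.7 Hz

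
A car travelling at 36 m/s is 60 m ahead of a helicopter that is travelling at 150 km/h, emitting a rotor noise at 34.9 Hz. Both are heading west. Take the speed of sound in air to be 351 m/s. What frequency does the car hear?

35.5 Hz

150 km/h = 41.67 m/s.
The car is ahead, so the helicopter is moving toward it while the car is moving away from the helicopter.
General Doppler shift: f' = f · (v − v_o)/(v − v_s).
f' = 34.9 × (351 − 36)/(351 − 41.67) = 34.9 × 315/309.33 ≈ 35.5 Hz.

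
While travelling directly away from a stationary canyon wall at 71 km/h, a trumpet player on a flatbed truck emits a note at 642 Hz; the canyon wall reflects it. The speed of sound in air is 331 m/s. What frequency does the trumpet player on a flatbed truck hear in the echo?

71 km/h = 19.72 m/s.
The canyon wall receives the sound from a moving source: f₁ = f₀ · v/(v + v_e) = 642 × 331/350.72 ≈ 606 Hz.
On the return leg the trumpet player on a flatbed truck is a moving observer: f₂ = f₁ · (v − v_e)/v = 606 × 311.28/331 ≈ 570 Hz.

570 Hz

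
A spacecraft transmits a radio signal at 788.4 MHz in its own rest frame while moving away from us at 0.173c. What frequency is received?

662.0 MHz

Relativistic Doppler for frequency: f' = f₀ · √((1 − β)/(1 + β)).
f' = 788.4 × √(0.8270/1.1730) = 788.4 × 0.83966 ≈ 662.0 MHz.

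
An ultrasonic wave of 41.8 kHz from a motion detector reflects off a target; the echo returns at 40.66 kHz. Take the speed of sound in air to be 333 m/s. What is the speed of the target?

Double Doppler shift off a moving reflector: f₂ = f₀ · (v + u)/(v − u) (u > 0 toward emitter).
Rearranging, u = v · (f₂ − f₀)/(f₂ + f₀) = 333 × -1.14/82.46 ≈ -4.6 m/s.
So the target is moving at 4.6 m/s away from the emitter.

4.6 m/s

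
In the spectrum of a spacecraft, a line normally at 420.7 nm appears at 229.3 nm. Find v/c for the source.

0.542

λ'/λ₀ = 0.5450 < 1 (blueshift), so the source is approaching.
λ'/λ₀ = √((1 − β)/(1 + β)) for an approaching source ⇒ β = (1 − r²)/(1 + r²) with r = λ'/λ₀.
β = (1 − 0.2971)/(1 + 0.2971) ≈ 0.542.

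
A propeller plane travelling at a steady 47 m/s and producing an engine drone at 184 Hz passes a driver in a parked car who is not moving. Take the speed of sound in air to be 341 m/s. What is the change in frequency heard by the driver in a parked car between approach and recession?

Approaching: f₁ = f · v/(v − v_s) = 184 × 341/294 ≈ 213.4 Hz.
Receding: f₂ = f · v/(v + v_s) = 184 × 341/388 ≈ 161.7 Hz.
Drop: f₁ − f₂ = 2f·v·v_s/(v² − v_s²) = 2 × 184 × 341 × 47/(341² − 47²) ≈ 51.7 Hz.

51.7 Hz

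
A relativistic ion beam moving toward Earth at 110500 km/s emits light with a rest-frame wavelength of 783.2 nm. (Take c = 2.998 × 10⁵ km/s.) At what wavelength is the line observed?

β = v/c = 110500/299800 = 0.3686.
Relativistic Doppler for wavelength: λ' = λ₀ · √((1 − β)/(1 + β)).
λ' = 783.2 × √(0.6314/1.3686) = 783.2 × 0.67924 ≈ 532.0 nm.

532.0 nm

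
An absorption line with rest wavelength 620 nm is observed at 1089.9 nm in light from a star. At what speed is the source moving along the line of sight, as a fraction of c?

λ'/λ₀ = 1.7579 > 1 (redshift), so the source is receding.
λ'/λ₀ = √((1 + β)/(1 − β)) for a receding source ⇒ β = (r² − 1)/(r² + 1) with r = λ'/λ₀.
β = (3.0902 − 1)/(3.0902 + 1) ≈ 0.511.

0.511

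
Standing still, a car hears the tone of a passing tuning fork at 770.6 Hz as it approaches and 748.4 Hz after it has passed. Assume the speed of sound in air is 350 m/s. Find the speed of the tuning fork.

5.1 m/s

f₁/f₂ = (v + v_s)/(v − v_s), so v_s = v · (f₁ − f₂)/(f₁ + f₂).
v_s = 350 × (770.6 − 748.4)/(770.6 + 748.4) = 350 × 22.2/1519.0 ≈ 5.1 m/s.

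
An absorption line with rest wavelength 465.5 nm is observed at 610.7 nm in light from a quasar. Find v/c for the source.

λ'/λ₀ = 1.3119 > 1 (redshift), so the source is receding.
λ'/λ₀ = √((1 + β)/(1 − β)) for a receding source ⇒ β = (r² − 1)/(r² + 1) with r = λ'/λ₀.
β = (1.7211 − 1)/(1.7211 + 1) ≈ 0.265.

0.265c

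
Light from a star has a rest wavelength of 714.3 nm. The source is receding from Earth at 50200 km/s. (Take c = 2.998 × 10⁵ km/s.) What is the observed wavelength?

845.8 nm

β = v/c = 50200/299800 = 0.1674.
Relativistic Doppler for wavelength: λ' = λ₀ · √((1 + β)/(1 − β)).
λ' = 714.3 × √(1.1674/0.8326) = 714.3 × 1.18416 ≈ 845.8 nm.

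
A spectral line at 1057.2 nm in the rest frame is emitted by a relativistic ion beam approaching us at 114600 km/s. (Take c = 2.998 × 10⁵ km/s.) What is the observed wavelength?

β = v/c = 114600/299800 = 0.3823.
Relativistic Doppler for wavelength: λ' = λ₀ · √((1 − β)/(1 + β)).
λ' = 1057.2 × √(0.6177/1.3823) = 1057.2 × 0.66851 ≈ 706.8 nm.

706.8 nm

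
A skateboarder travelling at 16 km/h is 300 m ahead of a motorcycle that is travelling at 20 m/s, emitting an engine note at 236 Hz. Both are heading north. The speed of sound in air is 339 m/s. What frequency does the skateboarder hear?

248 Hz

16 km/h = 4.444 m/s.
The skateboarder is ahead, so the motorcycle is moving toward it while the skateboarder is moving away from the motorcycle.
With source approaching and observer receding, f' = f · (v − v_o)/(v − v_s).
f' = 236 × (339 − 4.444)/(339 − 20) = 236 × 334.56/319 ≈ 248 Hz.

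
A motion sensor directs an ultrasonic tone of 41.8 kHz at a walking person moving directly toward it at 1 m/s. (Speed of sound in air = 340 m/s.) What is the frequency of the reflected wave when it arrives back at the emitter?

42.0 kHz

The walking person first receives the wave as a moving observer: f₁ = f₀ · (v + u)/v = 41.8 × (340 + 1)/340 ≈ 41.9 kHz.
The reflection then acts as a moving source: f₂ = f₁ · v/(v − u) ≈ 42.0 kHz.
Equivalently f₂ = f₀ · (v + u)/(v − u).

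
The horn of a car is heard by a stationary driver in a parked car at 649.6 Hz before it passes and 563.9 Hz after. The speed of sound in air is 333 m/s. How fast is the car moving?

f₁/f₂ = (v + v_s)/(v − v_s), so v_s = v · (f₁ − f₂)/(f₁ + f₂).
v_s = 333 × (649.6 − 563.9)/(649.6 + 563.9) = 333 × 85.7/1213.5 ≈ 23.5 m/s.

23.5 m/s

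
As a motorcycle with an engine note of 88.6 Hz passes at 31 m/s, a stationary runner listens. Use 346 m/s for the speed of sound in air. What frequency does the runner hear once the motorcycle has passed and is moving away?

81 Hz

Receding: f₂ = f · v/(v + v_s) = 88.6 × 346/377 ≈ 81 Hz.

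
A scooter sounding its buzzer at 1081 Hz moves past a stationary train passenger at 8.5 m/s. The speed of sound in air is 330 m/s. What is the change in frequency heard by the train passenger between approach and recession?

Approaching: f₁ = f · v/(v − v_s) = 1081 × 330/321.5 ≈ 1109.6 Hz.
Receding: f₂ = f · v/(v + v_s) = 1081 × 330/338.5 ≈ 1053.9 Hz.
Drop: f₁ − f₂ = 2f·v·v_s/(v² − v_s²) = 2 × 1081 × 330 × 8.5/(330² − 8.5²) ≈ 55.7 Hz.

55.7 Hz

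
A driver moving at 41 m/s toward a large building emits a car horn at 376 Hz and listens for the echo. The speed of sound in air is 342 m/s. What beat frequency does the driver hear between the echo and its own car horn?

102 Hz

The large building receives the sound from a moving source: f₁ = f₀ · v/(v − v_e) = 376 × 342/301 ≈ 427.2 Hz.
On the return leg the driver is a moving observer: f₂ = f₁ · (v + v_e)/v = 427.2 × 383/342 ≈ 478.4 Hz.
Equivalently f₂ = f₀ · (v + v_e)/(v − v_e).
Beat against the emitted tone: |f₂ − f₀| = 2v_e·f₀/(v − v_e) = 2 × 41 × 376/301 ≈ 102 Hz.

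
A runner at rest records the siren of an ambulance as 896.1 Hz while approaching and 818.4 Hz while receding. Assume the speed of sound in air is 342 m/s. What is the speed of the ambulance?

f₁/f₂ = (v + v_s)/(v − v_s), so v_s = v · (f₁ − f₂)/(f₁ + f₂).
v_s = 342 × (896.1 − 818.4)/(896.1 + 818.4) = 342 × 77.7/1714.5 ≈ 15.5 m/s.

15.5 m/s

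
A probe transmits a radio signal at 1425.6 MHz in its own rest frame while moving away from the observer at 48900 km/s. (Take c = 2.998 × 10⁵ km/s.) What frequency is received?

β = v/c = 48900/299800 = 0.1631.
Relativistic Doppler for frequency: f' = f₀ · √((1 − β)/(1 + β)).
f' = 1425.6 × √(0.8369/1.1631) = 1425.6 × 0.84825 ≈ 1209.3 MHz.

1209.3 MHz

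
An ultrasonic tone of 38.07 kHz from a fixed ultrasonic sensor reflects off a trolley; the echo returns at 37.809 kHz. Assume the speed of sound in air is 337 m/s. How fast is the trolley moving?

Double Doppler shift off a moving reflector: f₂ = f₀ · (v + u)/(v − u) (u > 0 toward emitter).
Rearranging, u = v · (f₂ − f₀)/(f₂ + f₀) = 337 × -0.261/75.879 ≈ -1.16 m/s.
So the trolley is moving at 1.16 m/s away from the emitter.

1.16 m/s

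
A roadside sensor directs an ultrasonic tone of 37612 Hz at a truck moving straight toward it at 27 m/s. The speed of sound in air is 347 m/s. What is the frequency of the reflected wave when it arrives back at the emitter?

The truck first receives the wave as a moving observer: f₁ = f₀ · (v + u)/v = 37612 × (347 + 27)/347 ≈ 40539 Hz.
The reflection then acts as a moving source: f₂ = f₁ · v/(v − u) ≈ 43959 Hz.
Equivalently f₂ = f₀ · (v + u)/(v − u).

43959 Hz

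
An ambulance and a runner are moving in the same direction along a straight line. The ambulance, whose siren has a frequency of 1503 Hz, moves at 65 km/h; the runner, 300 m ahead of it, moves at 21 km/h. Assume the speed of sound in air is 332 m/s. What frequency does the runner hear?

1562 Hz

65 km/h = 18.06 m/s; 21 km/h = 5.833 m/s.
The runner is ahead, so the ambulance is moving toward it while the runner is moving away from the ambulance.
Both move, so f' = f · (v − v_o)/(v − v_s).
f' = 1503 × (332 − 5.833)/(332 − 18.06) = 1503 × 326.17/313.94 ≈ 1562 Hz.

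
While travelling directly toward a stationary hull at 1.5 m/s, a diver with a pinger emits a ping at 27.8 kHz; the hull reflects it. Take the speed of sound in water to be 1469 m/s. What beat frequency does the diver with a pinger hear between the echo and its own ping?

The hull receives the sound from a moving source: f₁ = f₀ · v/(v − v_e) = 27.8 × 1469/1467.5 ≈ 27.8284 kHz.
On the return leg the diver with a pinger is a moving observer: f₂ = f₁ · (v + v_e)/v = 27.8284 × 1470.5/1469 ≈ 27.8568 kHz.
Equivalently f₂ = f₀ · (v + v_e)/(v − v_e).
Beat against the emitted tone (with f₀ = 27800 Hz): |f₂ − f₀| = 2v_e·f₀/(v − v_e) = 2 × 1.5 × 27800/1467.5 ≈ 56.8 Hz.

56.8 Hz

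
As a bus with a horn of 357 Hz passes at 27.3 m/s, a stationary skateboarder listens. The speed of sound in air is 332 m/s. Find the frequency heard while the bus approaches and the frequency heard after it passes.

389 Hz approaching; 330 Hz receding

Approaching: f₁ = f · v/(v − v_s) = 357 × 332/304.7 ≈ 389 Hz.
Receding: f₂ = f · v/(v + v_s) = 357 × 332/359.3 ≈ 330 Hz.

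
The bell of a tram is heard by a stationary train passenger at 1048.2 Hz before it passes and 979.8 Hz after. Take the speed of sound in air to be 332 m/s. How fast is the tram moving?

f₁/f₂ = (v + v_s)/(v − v_s), so v_s = v · (f₁ − f₂)/(f₁ + f₂).
v_s = 332 × (1048.2 − 979.8)/(1048.2 + 979.8) = 332 × 68.4/2028.0 ≈ 11.2 m/s.

11.2 m/s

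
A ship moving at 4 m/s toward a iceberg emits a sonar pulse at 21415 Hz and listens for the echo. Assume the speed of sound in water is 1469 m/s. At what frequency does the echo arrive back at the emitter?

The iceberg receives the sound from a moving source: f₁ = f₀ · v/(v − v_e) = 21415 × 1469/1465 ≈ 21473 Hz.
On the return leg the ship is a moving observer: f₂ = f₁ · (v + v_e)/v = 21473 × 1473/1469 ≈ 21532 Hz.

21532 Hz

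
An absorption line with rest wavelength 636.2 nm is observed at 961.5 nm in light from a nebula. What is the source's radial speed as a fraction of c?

λ'/λ₀ = 1.5113 > 1 (redshift), so the source is receding.
λ'/λ₀ = √((1 + β)/(1 − β)) for a receding source ⇒ β = (r² − 1)/(r² + 1) with r = λ'/λ₀.
β = (2.2841 − 1)/(2.2841 + 1) ≈ 0.391.

0.391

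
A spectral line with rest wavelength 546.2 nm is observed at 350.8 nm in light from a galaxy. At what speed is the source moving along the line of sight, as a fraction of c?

λ'/λ₀ = 0.6423 < 1 (blueshift), so the source is approaching.
λ'/λ₀ = √((1 − β)/(1 + β)) for an approaching source ⇒ β = (1 − r²)/(1 + r²) with r = λ'/λ₀.
β = (1 − 0.4125)/(1 + 0.4125) ≈ 0.416.

0.416c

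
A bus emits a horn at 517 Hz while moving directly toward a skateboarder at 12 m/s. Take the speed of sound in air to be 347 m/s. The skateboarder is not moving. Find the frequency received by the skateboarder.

536 Hz

With the source moving toward a stationary observer, f' = f · v/(v − v_s).
f' = 517 × 347/(347 − 12) = 517 × 347/335 ≈ 536 Hz.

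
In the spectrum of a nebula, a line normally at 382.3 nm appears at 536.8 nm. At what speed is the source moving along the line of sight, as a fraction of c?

0.327c

λ'/λ₀ = 1.4041 > 1 (redshift), so the source is receding.
λ'/λ₀ = √((1 + β)/(1 − β)) for a receding source ⇒ β = (r² − 1)/(r² + 1) with r = λ'/λ₀.
β = (1.9716 − 1)/(1.9716 + 1) ≈ 0.327.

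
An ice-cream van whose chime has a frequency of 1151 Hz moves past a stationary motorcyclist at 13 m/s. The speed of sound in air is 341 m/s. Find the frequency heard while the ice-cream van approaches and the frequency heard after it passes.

1197 Hz approaching; 1109 Hz receding

Approaching: f₁ = f · v/(v − v_s) = 1151 × 341/328 ≈ 1197 Hz.
Receding: f₂ = f · v/(v + v_s) = 1151 × 341/354 ≈ 1109 Hz.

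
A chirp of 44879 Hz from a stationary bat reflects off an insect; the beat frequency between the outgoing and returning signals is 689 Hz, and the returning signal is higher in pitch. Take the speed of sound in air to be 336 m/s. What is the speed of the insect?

Double Doppler shift off a moving reflector: f₂ = f₀ · (v + u)/(v − u) (u > 0 toward emitter).
Returning signal is higher, so f₂ = f₀ + Δf = 44879 + 689 = 45568 Hz.
Rearranging, u = v · (f₂ − f₀)/(f₂ + f₀) = 336 × 689/90447 ≈ 2.56 m/s.
So the insect is moving at 2.56 m/s toward the emitter.

2.56 m/s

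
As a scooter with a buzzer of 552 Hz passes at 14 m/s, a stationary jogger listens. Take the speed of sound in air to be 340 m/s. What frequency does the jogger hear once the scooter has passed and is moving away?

Receding: f₂ = f · v/(v + v_s) = 552 × 340/354 ≈ 530 Hz.

530 Hz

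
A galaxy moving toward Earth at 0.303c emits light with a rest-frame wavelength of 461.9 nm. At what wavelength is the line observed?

Relativistic Doppler for wavelength: λ' = λ₀ · √((1 − β)/(1 + β)).
λ' = 461.9 × √(0.6970/1.3030) = 461.9 × 0.73138 ≈ 337.8 nm.

337.8 nm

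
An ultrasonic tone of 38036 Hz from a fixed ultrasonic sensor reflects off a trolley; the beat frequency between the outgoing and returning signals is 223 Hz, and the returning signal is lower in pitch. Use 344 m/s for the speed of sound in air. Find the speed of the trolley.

1.01 m/s

Double Doppler shift off a moving reflector: f₂ = f₀ · (v + u)/(v − u) (u > 0 toward emitter).
Returning signal is lower, so f₂ = f₀ − Δf = 38036 − 223 = 37813 Hz.
Rearranging, u = v · (f₂ − f₀)/(f₂ + f₀) = 344 × -223/75849 ≈ -1.01 m/s.
So the trolley is moving at 1.01 m/s away from the emitter.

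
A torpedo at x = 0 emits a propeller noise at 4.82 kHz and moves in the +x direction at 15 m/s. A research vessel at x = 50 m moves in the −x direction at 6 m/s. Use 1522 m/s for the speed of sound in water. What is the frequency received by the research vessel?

The observer lies on the +x side, so the source is heading toward the observer and the observer is heading toward the source.
With source approaching and observer approaching, f' = f · (v + v_o)/(v − v_s).
f' = 4.82 × (1522 + 6)/(1522 − 15) = 4.82 × 1528/1507 ≈ 4.89 kHz.

4.89 kHz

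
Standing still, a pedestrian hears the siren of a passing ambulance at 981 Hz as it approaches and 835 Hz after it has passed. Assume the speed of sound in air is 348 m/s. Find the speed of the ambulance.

f₁/f₂ = (v + v_s)/(v − v_s), so v_s = v · (f₁ − f₂)/(f₁ + f₂).
v_s = 348 × (981 − 835)/(981 + 835) = 348 × 146/1816 ≈ 28 m/s.

28 m/s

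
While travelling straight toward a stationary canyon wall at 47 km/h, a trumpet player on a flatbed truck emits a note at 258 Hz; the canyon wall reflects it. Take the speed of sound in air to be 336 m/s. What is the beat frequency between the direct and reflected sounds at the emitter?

47 km/h = 13.06 m/s.
The canyon wall receives the sound from a moving source: f₁ = f₀ · v/(v − v_e) = 258 × 336/322.94 ≈ 268.4 Hz.
On the return leg the trumpet player on a flatbed truck is a moving observer: f₂ = f₁ · (v + v_e)/v = 268.4 × 349.06/336 ≈ 278.9 Hz.
Beat against the emitted tone: |f₂ − f₀| = 2v_e·f₀/(v − v_e) = 2 × 13.06 × 258/322.94 ≈ 20.9 Hz.

20.9 Hz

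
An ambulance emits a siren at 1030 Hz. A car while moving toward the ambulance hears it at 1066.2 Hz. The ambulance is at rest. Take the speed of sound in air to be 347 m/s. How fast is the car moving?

12.2 m/s

f' = f · (v + v_o)/v ⇒ v_o = v · |f'/f − 1|.
v_o = 347 × |1066.2/1030 − 1| = 347 × 0.03515 ≈ 12.2 m/s.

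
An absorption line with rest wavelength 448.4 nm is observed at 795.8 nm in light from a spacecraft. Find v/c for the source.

λ'/λ₀ = 1.7748 > 1 (redshift), so the source is receding.
λ'/λ₀ = √((1 + β)/(1 − β)) for a receding source ⇒ β = (r² − 1)/(r² + 1) with r = λ'/λ₀.
β = (3.1498 − 1)/(3.1498 + 1) ≈ 0.518.

0.518c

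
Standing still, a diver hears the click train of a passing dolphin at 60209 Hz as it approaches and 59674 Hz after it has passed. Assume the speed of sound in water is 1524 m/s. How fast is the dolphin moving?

f₁/f₂ = (v + v_s)/(v − v_s), so v_s = v · (f₁ − f₂)/(f₁ + f₂).
v_s = 1524 × (60209 − 59674)/(60209 + 59674) = 1524 × 535/119883 ≈ 6.8 m/s.

6.8 m/s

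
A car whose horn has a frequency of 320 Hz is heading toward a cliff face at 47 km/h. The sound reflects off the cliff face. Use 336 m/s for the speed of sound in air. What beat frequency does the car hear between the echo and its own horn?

25.9 Hz

47 km/h = 13.06 m/s.
The cliff face receives the sound from a moving source: f₁ = f₀ · v/(v − v_e) = 320 × 336/322.94 ≈ 332.9 Hz.
On the return leg the car is a moving observer: f₂ = f₁ · (v + v_e)/v = 332.9 × 349.06/336 ≈ 345.9 Hz.
Equivalently f₂ = f₀ · (v + v_e)/(v − v_e).
Beat against the emitted tone: |f₂ − f₀| = 2v_e·f₀/(v − v_e) = 2 × 13.06 × 320/322.94 ≈ 25.9 Hz.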